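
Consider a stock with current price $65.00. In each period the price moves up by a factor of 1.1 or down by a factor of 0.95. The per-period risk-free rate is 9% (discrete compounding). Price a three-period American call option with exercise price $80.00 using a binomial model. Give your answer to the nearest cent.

$4.09

Risk-neutral probability p = (1 + 0.09 − 0.95)/(1.1 − 0.95) = 0.1400/0.1500 = 0.9333
Terminal stock prices: S_uuu = 86.52, S_uud = 74.72, S_udd = 64.53, S_ddd = 55.73
Terminal payoffs (S − K): max(6.515, 0) = 6.515, max(-5.282, 0) = 0, max(-15.47, 0) = 0, max(-24.27, 0) = 0
Node uu (S = 78.65): continuation = 1/1.09·[0.9333·6.5150 + 0.0667·0.0000] = 5.5786; exercise value = 0.0000 ≤ continuation, so V_uu = 5.5786
Node ud (S = 67.92): continuation = 1/1.09·[0.9333·0.0000 + 0.0667·0.0000] = 0.0000; exercise value = 0.0000 ≤ continuation, so V_ud = 0.0000
Node dd (S = 58.66): continuation = 1/1.09·[0.9333·0.0000 + 0.0667·0.0000] = 0.0000; exercise value = 0.0000 ≤ continuation, so V_dd = 0.0000
Node u (S = 71.5): continuation = 1/1.09·[0.9333·5.5786 + 0.0667·0.0000] = 4.7768; exercise value = 0.0000 ≤ continuation, so V_u = 4.7768
Node d (S = 61.75): continuation = 1/1.09·[0.9333·0.0000 + 0.0667·0.0000] = 0.0000; exercise value = 0.0000 ≤ continuation, so V_d = 0.0000
Node 0 (S = 65): continuation = 1/1.09·[0.9333·4.7768 + 0.0667·0.0000] = 4.0902; exercise value = 0.0000 ≤ continuation, so V_0 = 4.0902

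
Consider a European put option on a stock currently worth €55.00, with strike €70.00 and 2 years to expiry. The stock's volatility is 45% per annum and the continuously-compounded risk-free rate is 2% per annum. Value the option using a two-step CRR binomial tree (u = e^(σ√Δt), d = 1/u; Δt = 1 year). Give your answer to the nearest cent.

CRR parameters: u = e^(σ√Δt) = e^(0.45·√1) = 1.5683, d = 1/u = 0.6376
Per-period rate: rΔt = 0.02·1 = 0.02, so R = e^0.02 = 1.0202
Risk-neutral probability p = (e^0.02 − 0.6376)/(1.5683 − 0.6376) = 0.3826/0.9307 = 0.4111
Terminal stock prices: S_uu = 135.3, S_ud = 55, S_dd = 22.36
Terminal payoffs (K − S): max(-65.28, 0) = 0, max(15, 0) = 15, max(47.64, 0) = 47.64
Node u (S = 86.26): V_u = e^(−0.02)·[0.4111·0.0000 + 0.5889·15.0000] = 8.6591
Node d (S = 35.07): V_d = e^(−0.02)·[0.4111·15.0000 + 0.5889·47.6387] = 33.5444
Node 0 (S = 55): V_0 = e^(−0.02)·[0.4111·8.6591 + 0.5889·33.5444] = 22.8532

€22.85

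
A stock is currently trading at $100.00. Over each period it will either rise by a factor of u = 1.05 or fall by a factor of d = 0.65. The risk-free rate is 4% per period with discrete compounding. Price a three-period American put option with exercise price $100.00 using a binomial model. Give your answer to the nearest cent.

Risk-neutral probability p = (1 + 0.04 − 0.65)/(1.05 − 0.65) = 0.3900/0.4000 = 0.9750
Terminal stock prices: S_uuu = 115.8, S_uud = 71.66, S_udd = 44.36, S_ddd = 27.46
Terminal payoffs (K − S): max(-15.76, 0) = 0, max(28.34, 0) = 28.34, max(55.64, 0) = 55.64, max(72.54, 0) = 72.54
Node uu (S = 110.2): continuation = 1/1.04·[0.9750·0.0000 + 0.0250·28.3375] = 0.6812; exercise value = 0.0000 ≤ continuation, so V_uu = 0.6812
Node ud (S = 68.25): continuation = 1/1.04·[0.9750·28.3375 + 0.0250·55.6375] = 27.9038; exercise value = 31.7500 > continuation, so V_ud = 31.7500 (exercise)
Node dd (S = 42.25): continuation = 1/1.04·[0.9750·55.6375 + 0.0250·72.5375] = 53.9038; exercise value = 57.7500 > continuation, so V_dd = 57.7500 (exercise)
Node u (S = 105): continuation = 1/1.04·[0.9750·0.6812 + 0.0250·31.7500] = 1.4018; exercise value = 0.0000 ≤ continuation, so V_u = 1.4018
Node d (S = 65): continuation = 1/1.04·[0.9750·31.7500 + 0.0250·57.7500] = 31.1538; exercise value = 35.0000 > continuation, so V_d = 35.0000 (exercise)
Node 0 (S = 100): continuation = 1/1.04·[0.9750·1.4018 + 0.0250·35.0000] = 2.1556; exercise value = 0.0000 ≤ continuation, so V_0 = 2.1556

$2.16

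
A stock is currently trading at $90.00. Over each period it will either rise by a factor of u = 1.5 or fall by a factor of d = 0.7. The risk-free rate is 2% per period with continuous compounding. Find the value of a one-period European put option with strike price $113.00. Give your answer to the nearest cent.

Risk-neutral probability p = (e^0.02 − 0.7)/(1.5 − 0.7) = 0.3202/0.8000 = 0.4003
Terminal stock prices: S_u = 135, S_d = 63
Terminal payoffs (K − S): max(-22, 0) = 0, max(50, 0) = 50
Node 0 (S = 90): V_0 = e^(−0.02)·[0.4003·0.0000 + 0.5997·50.0000] = 29.3936

$29.39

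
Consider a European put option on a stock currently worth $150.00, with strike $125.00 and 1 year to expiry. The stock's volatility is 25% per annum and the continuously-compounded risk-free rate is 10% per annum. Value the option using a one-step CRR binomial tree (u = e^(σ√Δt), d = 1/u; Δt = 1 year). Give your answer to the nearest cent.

$2.62

CRR parameters: u = e^(σ√Δt) = e^(0.25·√1) = 1.2840, d = 1/u = 0.7788
Per-period rate: rΔt = 0.1·1 = 0.1, so R = e^0.1 = 1.1052
Risk-neutral probability p = (e^0.1 − 0.7788)/(1.2840 − 0.7788) = 0.3264/0.5052 = 0.6460
Terminal stock prices: S_u = 192.6, S_d = 116.8
Terminal payoffs (K − S): max(-67.6, 0) = 0, max(8.18, 0) = 8.18
Node 0 (S = 150): V_0 = e^(−0.1)·[0.6460·0.0000 + 0.3540·8.1799] = 2.6202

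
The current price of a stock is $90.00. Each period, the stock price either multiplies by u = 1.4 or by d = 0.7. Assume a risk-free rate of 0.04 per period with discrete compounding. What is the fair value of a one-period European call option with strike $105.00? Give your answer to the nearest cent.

Risk-neutral probability p = (1 + 0.04 − 0.7)/(1.4 − 0.7) = 0.3400/0.7000 = 0.4857
Terminal stock prices: S_u = 126, S_d = 63
Terminal payoffs (S − K): max(21, 0) = 21, max(-42, 0) = 0
Node 0 (S = 90): V_0 = 1/1.04·[0.4857·21.0000 + 0.5143·0.0000] = 9.8077

$9.81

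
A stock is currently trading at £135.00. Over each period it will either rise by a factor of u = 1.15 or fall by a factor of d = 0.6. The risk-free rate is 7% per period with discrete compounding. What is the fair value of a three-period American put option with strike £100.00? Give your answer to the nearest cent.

Risk-neutral probability p = (1 + 0.07 − 0.6)/(1.15 − 0.6) = 0.4700/0.5500 = 0.8545
Terminal stock prices: S_uuu = 205.3, S_uud = 107.1, S_udd = 55.89, S_ddd = 29.16
Terminal payoffs (K − S): max(-105.3, 0) = 0, max(-7.122, 0) = 0, max(44.11, 0) = 44.11, max(70.84, 0) = 70.84
Node uu (S = 178.5): continuation = 1/1.07·[0.8545·0.0000 + 0.1455·0.0000] = 0.0000; exercise value = 0.0000 ≤ continuation, so V_uu = 0.0000
Node ud (S = 93.15): continuation = 1/1.07·[0.8545·0.0000 + 0.1455·44.1100] = 5.9963; exercise value = 6.8500 > continuation, so V_ud = 6.8500 (exercise)
Node dd (S = 48.6): continuation = 1/1.07·[0.8545·44.1100 + 0.1455·70.8400] = 44.8579; exercise value = 51.4000 > continuation, so V_dd = 51.4000 (exercise)
Node u (S = 155.2): continuation = 1/1.07·[0.8545·0.0000 + 0.1455·6.8500] = 0.9312; exercise value = 0.0000 ≤ continuation, so V_u = 0.9312
Node d (S = 81): continuation = 1/1.07·[0.8545·6.8500 + 0.1455·51.4000] = 12.4579; exercise value = 19.0000 > continuation, so V_d = 19.0000 (exercise)
Node 0 (S = 135): continuation = 1/1.07·[0.8545·0.9312 + 0.1455·19.0000] = 3.3265; exercise value = 0.0000 ≤ continuation, so V_0 = 3.3265

£3.33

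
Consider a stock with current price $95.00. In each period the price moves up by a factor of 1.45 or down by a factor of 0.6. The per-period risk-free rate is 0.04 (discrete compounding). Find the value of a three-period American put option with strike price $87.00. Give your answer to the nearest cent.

$19.37

Risk-neutral probability p = (1 + 0.04 − 0.6)/(1.45 − 0.6) = 0.4400/0.8500 = 0.5176
Terminal stock prices: S_uuu = 289.6, S_uud = 119.8, S_udd = 49.59, S_ddd = 20.52
Terminal payoffs (K − S): max(-202.6, 0) = 0, max(-32.84, 0) = 0, max(37.41, 0) = 37.41, max(66.48, 0) = 66.48
Node uu (S = 199.7): continuation = 1/1.04·[0.5176·0.0000 + 0.4824·0.0000] = 0.0000; exercise value = 0.0000 ≤ continuation, so V_uu = 0.0000
Node ud (S = 82.65): continuation = 1/1.04·[0.5176·0.0000 + 0.4824·37.4100] = 17.3508; exercise value = 4.3500 ≤ continuation, so V_ud = 17.3508
Node dd (S = 34.2): continuation = 1/1.04·[0.5176·37.4100 + 0.4824·66.4800] = 49.4538; exercise value = 52.8000 > continuation, so V_dd = 52.8000 (exercise)
Node u (S = 137.8): continuation = 1/1.04·[0.5176·0.0000 + 0.4824·17.3508] = 8.0473; exercise value = 0.0000 ≤ continuation, so V_u = 8.0473
Node d (S = 57): continuation = 1/1.04·[0.5176·17.3508 + 0.4824·52.8000] = 33.1248; exercise value = 30.0000 ≤ continuation, so V_d = 33.1248
Node 0 (S = 95): continuation = 1/1.04·[0.5176·8.0473 + 0.4824·33.1248] = 19.3688; exercise value = 0.0000 ≤ continuation, so V_0 = 19.3688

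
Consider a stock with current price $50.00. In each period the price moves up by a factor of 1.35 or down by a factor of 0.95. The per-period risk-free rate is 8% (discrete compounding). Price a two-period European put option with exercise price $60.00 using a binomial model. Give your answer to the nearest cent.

$5.81

Risk-neutral probability p = (1 + 0.08 − 0.95)/(1.35 − 0.95) = 0.1300/0.4000 = 0.3250
Terminal stock prices: S_uu = 91.13, S_ud = 64.12, S_dd = 45.12
Terminal payoffs (K − S): max(-31.13, 0) = 0, max(-4.125, 0) = 0, max(14.88, 0) = 14.88
Node u (S = 67.5): V_u = 1/1.08·[0.3250·0.0000 + 0.6750·0.0000] = 0.0000
Node d (S = 47.5): V_d = 1/1.08·[0.3250·0.0000 + 0.6750·14.8750] = 9.2969
Node 0 (S = 50): V_0 = 1/1.08·[0.3250·0.0000 + 0.6750·9.2969] = 5.8105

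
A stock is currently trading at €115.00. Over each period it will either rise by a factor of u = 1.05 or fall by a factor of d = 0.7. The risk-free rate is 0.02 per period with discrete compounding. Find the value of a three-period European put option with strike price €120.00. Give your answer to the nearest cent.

Risk-neutral probability p = (1 + 0.02 − 0.7)/(1.05 − 0.7) = 0.3200/0.3500 = 0.9143
Terminal stock prices: S_uuu = 133.1, S_uud = 88.75, S_udd = 59.17, S_ddd = 39.44
Terminal payoffs (K − S): max(-13.13, 0) = 0, max(31.25, 0) = 31.25, max(60.83, 0) = 60.83, max(80.56, 0) = 80.56
Node uu (S = 126.8): V_uu = 1/1.02·[0.9143·0.0000 + 0.0857·31.2488] = 2.6259
Node ud (S = 84.52): V_ud = 1/1.02·[0.9143·31.2488 + 0.0857·60.8325] = 33.1221
Node dd (S = 56.35): V_dd = 1/1.02·[0.9143·60.8325 + 0.0857·80.5550] = 61.2971
Node u (S = 120.8): V_u = 1/1.02·[0.9143·2.6259 + 0.0857·33.1221] = 5.1372
Node d (S = 80.5): V_d = 1/1.02·[0.9143·33.1221 + 0.0857·61.2971] = 34.8403
Node 0 (S = 115): V_0 = 1/1.02·[0.9143·5.1372 + 0.0857·34.8403] = 7.5325

€7.53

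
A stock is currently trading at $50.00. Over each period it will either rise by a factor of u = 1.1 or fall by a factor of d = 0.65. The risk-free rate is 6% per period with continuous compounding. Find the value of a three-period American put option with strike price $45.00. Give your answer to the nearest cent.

Risk-neutral probability p = (e^0.06 − 0.65)/(1.1 − 0.65) = 0.4118/0.4500 = 0.9152
Terminal stock prices: S_uuu = 66.55, S_uud = 39.33, S_udd = 23.24, S_ddd = 13.73
Terminal payoffs (K − S): max(-21.55, 0) = 0, max(5.675, 0) = 5.675, max(21.76, 0) = 21.76, max(31.27, 0) = 31.27
Node uu (S = 60.5): continuation = e^(−0.06)·[0.9152·0.0000 + 0.0848·5.6750] = 0.4533; exercise value = 0.0000 ≤ continuation, so V_uu = 0.4533
Node ud (S = 35.75): continuation = e^(−0.06)·[0.9152·5.6750 + 0.0848·21.7625] = 6.6294; exercise value = 9.2500 > continuation, so V_ud = 9.2500 (exercise)
Node dd (S = 21.13): continuation = e^(−0.06)·[0.9152·21.7625 + 0.0848·31.2687] = 21.2544; exercise value = 23.8750 > continuation, so V_dd = 23.8750 (exercise)
Node u (S = 55): continuation = e^(−0.06)·[0.9152·0.4533 + 0.0848·9.2500] = 1.1294; exercise value = 0.0000 ≤ continuation, so V_u = 1.1294
Node d (S = 32.5): continuation = e^(−0.06)·[0.9152·9.2500 + 0.0848·23.8750] = 9.8794; exercise value = 12.5000 > continuation, so V_d = 12.5000 (exercise)
Node 0 (S = 50): continuation = e^(−0.06)·[0.9152·1.1294 + 0.0848·12.5000] = 1.9718; exercise value = 0.0000 ≤ continuation, so V_0 = 1.9718

$1.97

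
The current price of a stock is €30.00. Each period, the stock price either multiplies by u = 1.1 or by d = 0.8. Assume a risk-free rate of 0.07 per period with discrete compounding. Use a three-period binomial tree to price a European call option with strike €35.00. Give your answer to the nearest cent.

€2.93

Risk-neutral probability p = (1 + 0.07 − 0.8)/(1.1 − 0.8) = 0.2700/0.3000 = 0.9000
Terminal stock prices: S_uuu = 39.93, S_uud = 29.04, S_udd = 21.12, S_ddd = 15.36
Terminal payoffs (S − K): max(4.93, 0) = 4.93, max(-5.96, 0) = 0, max(-13.88, 0) = 0, max(-19.64, 0) = 0
Node uu (S = 36.3): V_uu = 1/1.07·[0.9000·4.9300 + 0.1000·0.0000] = 4.1467
Node ud (S = 26.4): V_ud = 1/1.07·[0.9000·0.0000 + 0.1000·0.0000] = 0.0000
Node dd (S = 19.2): V_dd = 1/1.07·[0.9000·0.0000 + 0.1000·0.0000] = 0.0000
Node u (S = 33): V_u = 1/1.07·[0.9000·4.1467 + 0.1000·0.0000] = 3.4879
Node d (S = 24): V_d = 1/1.07·[0.9000·0.0000 + 0.1000·0.0000] = 0.0000
Node 0 (S = 30): V_0 = 1/1.07·[0.9000·3.4879 + 0.1000·0.0000] = 2.9338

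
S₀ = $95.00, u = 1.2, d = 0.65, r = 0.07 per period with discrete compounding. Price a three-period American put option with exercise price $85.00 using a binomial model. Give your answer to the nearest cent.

Risk-neutral probability p = (1 + 0.07 − 0.65)/(1.2 − 0.65) = 0.4200/0.5500 = 0.7636
Terminal stock prices: S_uuu = 164.2, S_uud = 88.92, S_udd = 48.17, S_ddd = 26.09
Terminal payoffs (K − S): max(-79.16, 0) = 0, max(-3.92, 0) = 0, max(36.83, 0) = 36.83, max(58.91, 0) = 58.91
Node uu (S = 136.8): continuation = 1/1.07·[0.7636·0.0000 + 0.2364·0.0000] = 0.0000; exercise value = 0.0000 ≤ continuation, so V_uu = 0.0000
Node ud (S = 74.1): continuation = 1/1.07·[0.7636·0.0000 + 0.2364·36.8350] = 8.1369; exercise value = 10.9000 > continuation, so V_ud = 10.9000 (exercise)
Node dd (S = 40.14): continuation = 1/1.07·[0.7636·36.8350 + 0.2364·58.9106] = 39.3018; exercise value = 44.8625 > continuation, so V_dd = 44.8625 (exercise)
Node u (S = 114): continuation = 1/1.07·[0.7636·0.0000 + 0.2364·10.9000] = 2.4078; exercise value = 0.0000 ≤ continuation, so V_u = 2.4078
Node d (S = 61.75): continuation = 1/1.07·[0.7636·10.9000 + 0.2364·44.8625] = 17.6893; exercise value = 23.2500 > continuation, so V_d = 23.2500 (exercise)
Node 0 (S = 95): continuation = 1/1.07·[0.7636·2.4078 + 0.2364·23.2500] = 6.8543; exercise value = 0.0000 ≤ continuation, so V_0 = 6.8543

$6.85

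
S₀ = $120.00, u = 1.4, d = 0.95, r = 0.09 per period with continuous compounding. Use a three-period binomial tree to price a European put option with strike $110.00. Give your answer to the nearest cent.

Risk-neutral probability p = (e^0.09 − 0.95)/(1.4 − 0.95) = 0.1442/0.4500 = 0.3204
Terminal stock prices: S_uuu = 329.3, S_uud = 223.4, S_udd = 151.6, S_ddd = 102.9
Terminal payoffs (K − S): max(-219.3, 0) = 0, max(-113.4, 0) = 0, max(-41.62, 0) = 0, max(7.115, 0) = 7.115
Node uu (S = 235.2): V_uu = e^(−0.09)·[0.3204·0.0000 + 0.6796·0.0000] = 0.0000
Node ud (S = 159.6): V_ud = e^(−0.09)·[0.3204·0.0000 + 0.6796·0.0000] = 0.0000
Node dd (S = 108.3): V_dd = e^(−0.09)·[0.3204·0.0000 + 0.6796·7.1150] = 4.4193
Node u (S = 168): V_u = e^(−0.09)·[0.3204·0.0000 + 0.6796·0.0000] = 0.0000
Node d (S = 114): V_d = e^(−0.09)·[0.3204·0.0000 + 0.6796·4.4193] = 2.7449
Node 0 (S = 120): V_0 = e^(−0.09)·[0.3204·0.0000 + 0.6796·2.7449] = 1.7049

$1.70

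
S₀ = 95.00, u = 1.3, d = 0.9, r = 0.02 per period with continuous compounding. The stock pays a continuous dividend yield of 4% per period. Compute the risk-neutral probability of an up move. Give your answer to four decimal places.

p = 0.2005

Per-period risk-free factor R = e^0.02 = 1.0202; dividend-adjusted growth = e^(0.02−0.04) = 0.9802.
Risk-neutral probability p = (0.9802 − 0.9)/(1.3 − 0.9) = 0.0802/0.4000 = 0.2005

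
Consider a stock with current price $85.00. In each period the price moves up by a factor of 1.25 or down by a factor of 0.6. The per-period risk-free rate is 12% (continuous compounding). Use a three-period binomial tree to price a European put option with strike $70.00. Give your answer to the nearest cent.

$2.16

Risk-neutral probability p = (e^0.12 − 0.6)/(1.25 − 0.6) = 0.5275/0.6500 = 0.8115
Terminal stock prices: S_uuu = 166, S_uud = 79.69, S_udd = 38.25, S_ddd = 18.36
Terminal payoffs (K − S): max(-96.02, 0) = 0, max(-9.688, 0) = 0, max(31.75, 0) = 31.75, max(51.64, 0) = 51.64
Node uu (S = 132.8): V_uu = e^(−0.12)·[0.8115·0.0000 + 0.1885·0.0000] = 0.0000
Node ud (S = 63.75): V_ud = e^(−0.12)·[0.8115·0.0000 + 0.1885·31.7500] = 5.3072
Node dd (S = 30.6): V_dd = e^(−0.12)·[0.8115·31.7500 + 0.1885·51.6400] = 31.4844
Node u (S = 106.2): V_u = e^(−0.12)·[0.8115·0.0000 + 0.1885·5.3072] = 0.8871
Node d (S = 51): V_d = e^(−0.12)·[0.8115·5.3072 + 0.1885·31.4844] = 9.0827
Node 0 (S = 85): V_0 = e^(−0.12)·[0.8115·0.8871 + 0.1885·9.0827] = 2.1567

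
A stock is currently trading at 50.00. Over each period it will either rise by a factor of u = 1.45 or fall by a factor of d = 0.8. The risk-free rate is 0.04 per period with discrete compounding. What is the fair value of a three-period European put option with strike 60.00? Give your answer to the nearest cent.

13.00

Risk-neutral probability p = (1 + 0.04 − 0.8)/(1.45 − 0.8) = 0.2400/0.6500 = 0.3692
Terminal stock prices: S_uuu = 152.4, S_uud = 84.1, S_udd = 46.4, S_ddd = 25.6
Terminal payoffs (K − S): max(-92.43, 0) = 0, max(-24.1, 0) = 0, max(13.6, 0) = 13.6, max(34.4, 0) = 34.4
Node uu (S = 105.1): V_uu = 1/1.04·[0.3692·0.0000 + 0.6308·0.0000] = 0.0000
Node ud (S = 58): V_ud = 1/1.04·[0.3692·0.0000 + 0.6308·13.6000] = 8.2485
Node dd (S = 32): V_dd = 1/1.04·[0.3692·13.6000 + 0.6308·34.4000] = 25.6923
Node u (S = 72.5): V_u = 1/1.04·[0.3692·0.0000 + 0.6308·8.2485] = 5.0028
Node d (S = 40): V_d = 1/1.04·[0.3692·8.2485 + 0.6308·25.6923] = 18.5111
Node 0 (S = 50): V_0 = 1/1.04·[0.3692·5.0028 + 0.6308·18.5111] = 13.0033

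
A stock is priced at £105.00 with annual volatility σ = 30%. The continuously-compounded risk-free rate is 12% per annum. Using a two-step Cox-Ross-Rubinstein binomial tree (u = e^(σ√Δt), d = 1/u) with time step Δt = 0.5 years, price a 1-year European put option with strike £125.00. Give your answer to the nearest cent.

£16.89

CRR parameters: u = e^(σ√Δt) = e^(0.3·√0.5) = 1.2363, d = 1/u = 0.8089
Per-period rate: rΔt = 0.12·0.5 = 0.06, so R = e^0.06 = 1.0618
Risk-neutral probability p = (e^0.06 − 0.8089)/(1.2363 − 0.8089) = 0.2530/0.4275 = 0.5918
Terminal stock prices: S_uu = 160.5, S_ud = 105, S_dd = 68.7
Terminal payoffs (K − S): max(-35.49, 0) = 0, max(20, 0) = 20, max(56.3, 0) = 56.3
Node u (S = 129.8): V_u = e^(−0.06)·[0.5918·0.0000 + 0.4082·20.0000] = 7.6880
Node d (S = 84.93): V_d = e^(−0.06)·[0.5918·20.0000 + 0.4082·56.3036] = 32.7905
Node 0 (S = 105): V_0 = e^(−0.06)·[0.5918·7.6880 + 0.4082·32.7905] = 16.8898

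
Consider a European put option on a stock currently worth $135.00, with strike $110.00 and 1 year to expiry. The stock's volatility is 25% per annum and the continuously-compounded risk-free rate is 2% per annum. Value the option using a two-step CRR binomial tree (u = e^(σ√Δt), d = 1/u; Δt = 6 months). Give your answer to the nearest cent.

$3.97

CRR parameters: u = e^(σ√Δt) = e^(0.25·√0.5) = 1.1934, d = 1/u = 0.8380
Per-period rate: rΔt = 0.02·0.5 = 0.01, so R = e^0.01 = 1.0101
Risk-neutral probability p = (e^0.01 − 0.8380)/(1.1934 − 0.8380) = 0.1721/0.3554 = 0.4842
Terminal stock prices: S_uu = 192.3, S_ud = 135, S_dd = 94.8
Terminal payoffs (K − S): max(-82.26, 0) = 0, max(-25, 0) = 0, max(15.2, 0) = 15.2
Node u (S = 161.1): V_u = e^(−0.01)·[0.4842·0.0000 + 0.5158·0.0000] = 0.0000
Node d (S = 113.1): V_d = e^(−0.01)·[0.4842·0.0000 + 0.5158·15.2046] = 7.7645
Node 0 (S = 135): V_0 = e^(−0.01)·[0.4842·0.0000 + 0.5158·7.7645] = 3.9651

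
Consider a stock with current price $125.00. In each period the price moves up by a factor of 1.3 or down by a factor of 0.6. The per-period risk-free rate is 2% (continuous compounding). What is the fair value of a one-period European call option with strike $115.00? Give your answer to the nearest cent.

$27.95

Risk-neutral probability p = (e^0.02 − 0.6)/(1.3 − 0.6) = 0.4202/0.7000 = 0.6003
Terminal stock prices: S_u = 162.5, S_d = 75
Terminal payoffs (S − K): max(47.5, 0) = 47.5, max(-40, 0) = 0
Node 0 (S = 125): V_0 = e^(−0.02)·[0.6003·47.5000 + 0.3997·0.0000] = 27.9491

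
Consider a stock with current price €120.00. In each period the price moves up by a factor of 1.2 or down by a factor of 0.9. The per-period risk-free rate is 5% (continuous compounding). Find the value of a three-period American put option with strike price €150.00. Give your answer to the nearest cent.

€30.00

Risk-neutral probability p = (e^0.05 − 0.9)/(1.2 − 0.9) = 0.1513/0.3000 = 0.5042
Terminal stock prices: S_uuu = 207.4, S_uud = 155.5, S_udd = 116.6, S_ddd = 87.48
Terminal payoffs (K − S): max(-57.36, 0) = 0, max(-5.52, 0) = 0, max(33.36, 0) = 33.36, max(62.52, 0) = 62.52
Node uu (S = 172.8): continuation = e^(−0.05)·[0.5042·0.0000 + 0.4958·0.0000] = 0.0000; exercise value = 0.0000 ≤ continuation, so V_uu = 0.0000
Node ud (S = 129.6): continuation = e^(−0.05)·[0.5042·0.0000 + 0.4958·33.3600] = 15.7321; exercise value = 20.4000 > continuation, so V_ud = 20.4000 (exercise)
Node dd (S = 97.2): continuation = e^(−0.05)·[0.5042·33.3600 + 0.4958·62.5200] = 45.4844; exercise value = 52.8000 > continuation, so V_dd = 52.8000 (exercise)
Node u (S = 144): continuation = e^(−0.05)·[0.5042·0.0000 + 0.4958·20.4000] = 9.6203; exercise value = 6.0000 ≤ continuation, so V_u = 9.6203
Node d (S = 108): continuation = e^(−0.05)·[0.5042·20.4000 + 0.4958·52.8000] = 34.6844; exercise value = 42.0000 > continuation, so V_d = 42.0000 (exercise)
Node 0 (S = 120): continuation = e^(−0.05)·[0.5042·9.6203 + 0.4958·42.0000] = 24.4209; exercise value = 30.0000 > continuation, so V_0 = 30.0000 (exercise)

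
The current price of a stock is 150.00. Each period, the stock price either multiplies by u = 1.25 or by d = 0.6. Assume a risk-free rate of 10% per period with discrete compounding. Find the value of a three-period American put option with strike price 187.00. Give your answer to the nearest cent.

37.00

Risk-neutral probability p = (1 + 0.1 − 0.6)/(1.25 − 0.6) = 0.5000/0.6500 = 0.7692
Terminal stock prices: S_uuu = 293, S_uud = 140.6, S_udd = 67.5, S_ddd = 32.4
Terminal payoffs (K − S): max(-106, 0) = 0, max(46.38, 0) = 46.38, max(119.5, 0) = 119.5, max(154.6, 0) = 154.6
Node uu (S = 234.4): continuation = 1/1.1·[0.7692·0.0000 + 0.2308·46.3750] = 9.7290; exercise value = 0.0000 ≤ continuation, so V_uu = 9.7290
Node ud (S = 112.5): continuation = 1/1.1·[0.7692·46.3750 + 0.2308·119.5000] = 57.5000; exercise value = 74.5000 > continuation, so V_ud = 74.5000 (exercise)
Node dd (S = 54): continuation = 1/1.1·[0.7692·119.5000 + 0.2308·154.6000] = 116.0000; exercise value = 133.0000 > continuation, so V_dd = 133.0000 (exercise)
Node u (S = 187.5): continuation = 1/1.1·[0.7692·9.7290 + 0.2308·74.5000] = 22.4329; exercise value = 0.0000 ≤ continuation, so V_u = 22.4329
Node d (S = 90): continuation = 1/1.1·[0.7692·74.5000 + 0.2308·133.0000] = 80.0000; exercise value = 97.0000 > continuation, so V_d = 97.0000 (exercise)
Node 0 (S = 150): continuation = 1/1.1·[0.7692·22.4329 + 0.2308·97.0000] = 36.0370; exercise value = 37.0000 > continuation, so V_0 = 37.0000 (exercise)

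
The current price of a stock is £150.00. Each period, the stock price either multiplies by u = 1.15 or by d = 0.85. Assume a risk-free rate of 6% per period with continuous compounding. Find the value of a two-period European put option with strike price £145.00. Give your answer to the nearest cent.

£2.81

Risk-neutral probability p = (e^0.06 − 0.85)/(1.15 − 0.85) = 0.2118/0.3000 = 0.7061
Terminal stock prices: S_uu = 198.4, S_ud = 146.6, S_dd = 108.4
Terminal payoffs (K − S): max(-53.37, 0) = 0, max(-1.625, 0) = 0, max(36.63, 0) = 36.63
Node u (S = 172.5): V_u = e^(−0.06)·[0.7061·0.0000 + 0.2939·0.0000] = 0.0000
Node d (S = 127.5): V_d = e^(−0.06)·[0.7061·0.0000 + 0.2939·36.6250] = 10.1365
Node 0 (S = 150): V_0 = e^(−0.06)·[0.7061·0.0000 + 0.2939·10.1365] = 2.8054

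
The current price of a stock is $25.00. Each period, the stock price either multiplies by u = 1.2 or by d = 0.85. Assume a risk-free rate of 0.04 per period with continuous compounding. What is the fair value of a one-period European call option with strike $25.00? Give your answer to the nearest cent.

$2.62

Risk-neutral probability p = (e^0.04 − 0.85)/(1.2 − 0.85) = 0.1908/0.3500 = 0.5452
Terminal stock prices: S_u = 30, S_d = 21.25
Terminal payoffs (S − K): max(5, 0) = 5, max(-3.75, 0) = 0
Node 0 (S = 25): V_0 = e^(−0.04)·[0.5452·5.0000 + 0.4548·0.0000] = 2.6190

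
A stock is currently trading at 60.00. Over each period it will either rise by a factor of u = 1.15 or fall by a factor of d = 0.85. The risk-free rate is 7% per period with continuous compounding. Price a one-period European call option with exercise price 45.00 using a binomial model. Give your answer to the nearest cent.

18.04

Risk-neutral probability p = (e^0.07 − 0.85)/(1.15 − 0.85) = 0.2225/0.3000 = 0.7417
Terminal stock prices: S_u = 69, S_d = 51
Terminal payoffs (S − K): max(24, 0) = 24, max(6, 0) = 6
Node 0 (S = 60): V_0 = e^(−0.07)·[0.7417·24.0000 + 0.2583·6.0000] = 18.0423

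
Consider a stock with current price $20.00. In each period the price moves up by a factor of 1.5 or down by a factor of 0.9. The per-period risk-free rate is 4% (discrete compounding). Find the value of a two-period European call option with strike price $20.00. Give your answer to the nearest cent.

$3.57

Risk-neutral probability p = (1 + 0.04 − 0.9)/(1.5 − 0.9) = 0.1400/0.6000 = 0.2333
Terminal stock prices: S_uu = 45, S_ud = 27, S_dd = 16.2
Terminal payoffs (S − K): max(25, 0) = 25, max(7, 0) = 7, max(-3.8, 0) = 0
Node u (S = 30): V_u = 1/1.04·[0.2333·25.0000 + 0.7667·7.0000] = 10.7692
Node d (S = 18): V_d = 1/1.04·[0.2333·7.0000 + 0.7667·0.0000] = 1.5705
Node 0 (S = 20): V_0 = 1/1.04·[0.2333·10.7692 + 0.7667·1.5705] = 3.5739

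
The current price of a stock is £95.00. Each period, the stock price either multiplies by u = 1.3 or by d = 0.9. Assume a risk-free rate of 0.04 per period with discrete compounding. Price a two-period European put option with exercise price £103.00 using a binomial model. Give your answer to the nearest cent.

Risk-neutral probability p = (1 + 0.04 − 0.9)/(1.3 − 0.9) = 0.1400/0.4000 = 0.3500
Terminal stock prices: S_uu = 160.6, S_ud = 111.2, S_dd = 76.95
Terminal payoffs (K − S): max(-57.55, 0) = 0, max(-8.15, 0) = 0, max(26.05, 0) = 26.05
Node u (S = 123.5): V_u = 1/1.04·[0.3500·0.0000 + 0.6500·0.0000] = 0.0000
Node d (S = 85.5): V_d = 1/1.04·[0.3500·0.0000 + 0.6500·26.0500] = 16.2812
Node 0 (S = 95): V_0 = 1/1.04·[0.3500·0.0000 + 0.6500·16.2812] = 10.1758

£10.18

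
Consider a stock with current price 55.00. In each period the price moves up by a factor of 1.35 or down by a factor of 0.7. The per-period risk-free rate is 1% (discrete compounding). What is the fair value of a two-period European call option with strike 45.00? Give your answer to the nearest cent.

15.73

Risk-neutral probability p = (1 + 0.01 − 0.7)/(1.35 − 0.7) = 0.3100/0.6500 = 0.4769
Terminal stock prices: S_uu = 100.2, S_ud = 51.97, S_dd = 26.95
Terminal payoffs (S − K): max(55.24, 0) = 55.24, max(6.975, 0) = 6.975, max(-18.05, 0) = 0
Node u (S = 74.25): V_u = 1/1.01·[0.4769·55.2375 + 0.5231·6.9750] = 29.6955
Node d (S = 38.5): V_d = 1/1.01·[0.4769·6.9750 + 0.5231·0.0000] = 3.2936
Node 0 (S = 55): V_0 = 1/1.01·[0.4769·29.6955 + 0.5231·3.2936] = 15.7280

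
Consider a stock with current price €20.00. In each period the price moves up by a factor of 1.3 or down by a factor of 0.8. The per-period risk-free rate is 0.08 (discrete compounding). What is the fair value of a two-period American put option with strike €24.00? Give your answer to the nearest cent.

Risk-neutral probability p = (1 + 0.08 − 0.8)/(1.3 − 0.8) = 0.2800/0.5000 = 0.5600
Terminal stock prices: S_uu = 33.8, S_ud = 20.8, S_dd = 12.8
Terminal payoffs (K − S): max(-9.8, 0) = 0, max(3.2, 0) = 3.2, max(11.2, 0) = 11.2
Node u (S = 26): continuation = 1/1.08·[0.5600·0.0000 + 0.4400·3.2000] = 1.3037; exercise value = 0.0000 ≤ continuation, so V_u = 1.3037
Node d (S = 16): continuation = 1/1.08·[0.5600·3.2000 + 0.4400·11.2000] = 6.2222; exercise value = 8.0000 > continuation, so V_d = 8.0000 (exercise)
Node 0 (S = 20): continuation = 1/1.08·[0.5600·1.3037 + 0.4400·8.0000] = 3.9353; exercise value = 4.0000 > continuation, so V_0 = 4.0000 (exercise)

€4.00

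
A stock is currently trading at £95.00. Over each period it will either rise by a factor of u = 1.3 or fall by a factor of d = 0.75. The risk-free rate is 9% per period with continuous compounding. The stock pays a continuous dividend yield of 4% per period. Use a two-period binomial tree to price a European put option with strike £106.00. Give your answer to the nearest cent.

£14.51

Per-period risk-free factor R = e^0.09 = 1.0942; dividend-adjusted growth = e^(0.09−0.04) = 1.0513.
Risk-neutral probability p = (1.0513 − 0.75)/(1.3 − 0.75) = 0.3013/0.5500 = 0.5478
Terminal stock prices: S_uu = 160.6, S_ud = 92.62, S_dd = 53.44
Terminal payoffs (K − S): max(-54.55, 0) = 0, max(13.38, 0) = 13.38, max(52.56, 0) = 52.56
Node u (S = 123.5): V_u = e^(−0.09)·[0.5478·0.0000 + 0.4522·13.3750] = 5.5280
Node d (S = 71.25): V_d = e^(−0.09)·[0.5478·13.3750 + 0.4522·52.5625] = 28.4205
Node 0 (S = 95): V_0 = e^(−0.09)·[0.5478·5.5280 + 0.4522·28.4205] = 14.5139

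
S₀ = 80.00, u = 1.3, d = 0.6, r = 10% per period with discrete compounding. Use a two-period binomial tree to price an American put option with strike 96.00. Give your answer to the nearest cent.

Risk-neutral probability p = (1 + 0.1 − 0.6)/(1.3 − 0.6) = 0.5000/0.7000 = 0.7143
Terminal stock prices: S_uu = 135.2, S_ud = 62.4, S_dd = 28.8
Terminal payoffs (K − S): max(-39.2, 0) = 0, max(33.6, 0) = 33.6, max(67.2, 0) = 67.2
Node u (S = 104): continuation = 1/1.1·[0.7143·0.0000 + 0.2857·33.6000] = 8.7273; exercise value = 0.0000 ≤ continuation, so V_u = 8.7273
Node d (S = 48): continuation = 1/1.1·[0.7143·33.6000 + 0.2857·67.2000] = 39.2727; exercise value = 48.0000 > continuation, so V_d = 48.0000 (exercise)
Node 0 (S = 80): continuation = 1/1.1·[0.7143·8.7273 + 0.2857·48.0000] = 18.1346; exercise value = 16.0000 ≤ continuation, so V_0 = 18.1346

18.13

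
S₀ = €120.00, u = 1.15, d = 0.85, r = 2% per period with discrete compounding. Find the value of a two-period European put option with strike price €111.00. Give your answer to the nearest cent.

€4.39

Risk-neutral probability p = (1 + 0.02 − 0.85)/(1.15 − 0.85) = 0.1700/0.3000 = 0.5667
Terminal stock prices: S_uu = 158.7, S_ud = 117.3, S_dd = 86.7
Terminal payoffs (K − S): max(-47.7, 0) = 0, max(-6.3, 0) = 0, max(24.3, 0) = 24.3
Node u (S = 138): V_u = 1/1.02·[0.5667·0.0000 + 0.4333·0.0000] = 0.0000
Node d (S = 102): V_d = 1/1.02·[0.5667·0.0000 + 0.4333·24.3000] = 10.3235
Node 0 (S = 120): V_0 = 1/1.02·[0.5667·0.0000 + 0.4333·10.3235] = 4.3858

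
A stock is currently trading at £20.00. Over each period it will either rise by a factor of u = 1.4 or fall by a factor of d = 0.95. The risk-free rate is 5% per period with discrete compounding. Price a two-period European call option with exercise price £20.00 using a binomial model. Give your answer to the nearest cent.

Risk-neutral probability p = (1 + 0.05 − 0.95)/(1.4 − 0.95) = 0.1000/0.4500 = 0.2222
Terminal stock prices: S_uu = 39.2, S_ud = 26.6, S_dd = 18.05
Terminal payoffs (S − K): max(19.2, 0) = 19.2, max(6.6, 0) = 6.6, max(-1.95, 0) = 0
Node u (S = 28): V_u = 1/1.05·[0.2222·19.2000 + 0.7778·6.6000] = 8.9524
Node d (S = 19): V_d = 1/1.05·[0.2222·6.6000 + 0.7778·0.0000] = 1.3968
Node 0 (S = 20): V_0 = 1/1.05·[0.2222·8.9524 + 0.7778·1.3968] = 2.9294

£2.93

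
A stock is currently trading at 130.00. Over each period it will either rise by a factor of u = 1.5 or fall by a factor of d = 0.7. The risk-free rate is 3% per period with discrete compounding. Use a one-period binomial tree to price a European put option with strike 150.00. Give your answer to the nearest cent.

33.65

Risk-neutral probability p = (1 + 0.03 − 0.7)/(1.5 − 0.7) = 0.3300/0.8000 = 0.4125
Terminal stock prices: S_u = 195, S_d = 91
Terminal payoffs (K − S): max(-45, 0) = 0, max(59, 0) = 59
Node 0 (S = 130): V_0 = 1/1.03·[0.4125·0.0000 + 0.5875·59.0000] = 33.6529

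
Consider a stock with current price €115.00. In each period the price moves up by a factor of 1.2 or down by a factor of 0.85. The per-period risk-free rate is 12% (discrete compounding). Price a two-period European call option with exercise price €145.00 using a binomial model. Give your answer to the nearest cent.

€9.77

Risk-neutral probability p = (1 + 0.12 − 0.85)/(1.2 − 0.85) = 0.2700/0.3500 = 0.7714
Terminal stock prices: S_uu = 165.6, S_ud = 117.3, S_dd = 83.09
Terminal payoffs (S − K): max(20.6, 0) = 20.6, max(-27.7, 0) = 0, max(-61.91, 0) = 0
Node u (S = 138): V_u = 1/1.12·[0.7714·20.6000 + 0.2286·0.0000] = 14.1888
Node d (S = 97.75): V_d = 1/1.12·[0.7714·0.0000 + 0.2286·0.0000] = 0.0000
Node 0 (S = 115): V_0 = 1/1.12·[0.7714·14.1888 + 0.2286·0.0000] = 9.7729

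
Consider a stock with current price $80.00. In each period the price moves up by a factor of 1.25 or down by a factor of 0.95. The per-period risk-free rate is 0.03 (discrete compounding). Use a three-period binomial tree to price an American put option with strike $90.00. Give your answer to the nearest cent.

$10.00

Risk-neutral probability p = (1 + 0.03 − 0.95)/(1.25 − 0.95) = 0.0800/0.3000 = 0.2667
Terminal stock prices: S_uuu = 156.2, S_uud = 118.8, S_udd = 90.25, S_ddd = 68.59
Terminal payoffs (K − S): max(-66.25, 0) = 0, max(-28.75, 0) = 0, max(-0.25, 0) = 0, max(21.41, 0) = 21.41
Node uu (S = 125): continuation = 1/1.03·[0.2667·0.0000 + 0.7333·0.0000] = 0.0000; exercise value = 0.0000 ≤ continuation, so V_uu = 0.0000
Node ud (S = 95): continuation = 1/1.03·[0.2667·0.0000 + 0.7333·0.0000] = 0.0000; exercise value = 0.0000 ≤ continuation, so V_ud = 0.0000
Node dd (S = 72.2): continuation = 1/1.03·[0.2667·0.0000 + 0.7333·21.4100] = 15.2434; exercise value = 17.8000 > continuation, so V_dd = 17.8000 (exercise)
Node u (S = 100): continuation = 1/1.03·[0.2667·0.0000 + 0.7333·0.0000] = 0.0000; exercise value = 0.0000 ≤ continuation, so V_u = 0.0000
Node d (S = 76): continuation = 1/1.03·[0.2667·0.0000 + 0.7333·17.8000] = 12.6731; exercise value = 14.0000 > continuation, so V_d = 14.0000 (exercise)
Node 0 (S = 80): continuation = 1/1.03·[0.2667·0.0000 + 0.7333·14.0000] = 9.9676; exercise value = 10.0000 > continuation, so V_0 = 10.0000 (exercise)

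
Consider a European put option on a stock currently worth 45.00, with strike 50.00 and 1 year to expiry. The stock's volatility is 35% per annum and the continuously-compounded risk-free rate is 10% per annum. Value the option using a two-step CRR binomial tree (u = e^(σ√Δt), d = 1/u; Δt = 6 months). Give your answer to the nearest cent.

CRR parameters: u = e^(σ√Δt) = e^(0.35·√0.5) = 1.2808, d = 1/u = 0.7808
Per-period rate: rΔt = 0.1·0.5 = 0.05, so R = e^0.05 = 1.0513
Risk-neutral probability p = (e^0.05 − 0.7808)/(1.2808 − 0.7808) = 0.2705/0.5000 = 0.5410
Terminal stock prices: S_uu = 73.82, S_ud = 45, S_dd = 27.43
Terminal payoffs (K − S): max(-23.82, 0) = 0, max(5, 0) = 5, max(22.57, 0) = 22.57
Node u (S = 57.64): V_u = e^(−0.05)·[0.5410·0.0000 + 0.4590·5.0000] = 2.1832
Node d (S = 35.13): V_d = e^(−0.05)·[0.5410·5.0000 + 0.4590·22.5686] = 12.4273
Node 0 (S = 45): V_0 = e^(−0.05)·[0.5410·2.1832 + 0.4590·12.4273] = 6.5497

6.55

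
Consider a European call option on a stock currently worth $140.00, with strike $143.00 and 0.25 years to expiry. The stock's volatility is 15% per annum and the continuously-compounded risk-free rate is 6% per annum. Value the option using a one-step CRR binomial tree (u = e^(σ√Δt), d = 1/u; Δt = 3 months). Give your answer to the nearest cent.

CRR parameters: u = e^(σ√Δt) = e^(0.15·√0.25) = 1.0779, d = 1/u = 0.9277
Per-period rate: rΔt = 0.06·0.25 = 0.015, so R = e^0.015 = 1.0151
Risk-neutral probability p = (e^0.015 − 0.9277)/(1.0779 − 0.9277) = 0.0874/0.1501 = 0.5819
Terminal stock prices: S_u = 150.9, S_d = 129.9
Terminal payoffs (S − K): max(7.904, 0) = 7.904, max(-13.12, 0) = 0
Node 0 (S = 140): V_0 = e^(−0.015)·[0.5819·7.9038 + 0.4181·0.0000] = 4.5309

$4.53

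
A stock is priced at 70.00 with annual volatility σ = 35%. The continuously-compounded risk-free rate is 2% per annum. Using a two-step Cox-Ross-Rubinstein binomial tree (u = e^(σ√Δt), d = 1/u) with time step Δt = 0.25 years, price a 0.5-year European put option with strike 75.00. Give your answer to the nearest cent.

CRR parameters: u = e^(σ√Δt) = e^(0.35·√0.25) = 1.1912, d = 1/u = 0.8395
Per-period rate: rΔt = 0.02·0.25 = 0.005, so R = e^0.005 = 1.0050
Risk-neutral probability p = (e^0.005 − 0.8395)/(1.1912 − 0.8395) = 0.1656/0.3518 = 0.4706
Terminal stock prices: S_uu = 99.33, S_ud = 70, S_dd = 49.33
Terminal payoffs (K − S): max(-24.33, 0) = 0, max(5, 0) = 5, max(25.67, 0) = 25.67
Node u (S = 83.39): V_u = e^(−0.005)·[0.4706·0.0000 + 0.5294·5.0000] = 2.6337
Node d (S = 58.76): V_d = e^(−0.005)·[0.4706·5.0000 + 0.5294·25.6718] = 15.8639
Node 0 (S = 70): V_0 = e^(−0.005)·[0.4706·2.6337 + 0.5294·15.8639] = 9.5896

9.59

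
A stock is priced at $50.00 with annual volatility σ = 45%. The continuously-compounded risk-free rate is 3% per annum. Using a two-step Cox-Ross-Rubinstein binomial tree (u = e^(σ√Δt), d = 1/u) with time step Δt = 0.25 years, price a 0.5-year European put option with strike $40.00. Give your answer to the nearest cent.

CRR parameters: u = e^(σ√Δt) = e^(0.45·√0.25) = 1.2523, d = 1/u = 0.7985
Per-period rate: rΔt = 0.03·0.25 = 0.0075, so R = e^0.0075 = 1.0075
Risk-neutral probability p = (e^0.0075 − 0.7985)/(1.2523 − 0.7985) = 0.2090/0.4538 = 0.4606
Terminal stock prices: S_uu = 78.42, S_ud = 50, S_dd = 31.88
Terminal payoffs (K − S): max(-38.42, 0) = 0, max(-10, 0) = 0, max(8.119, 0) = 8.119
Node u (S = 62.62): V_u = e^(−0.0075)·[0.4606·0.0000 + 0.5394·0.0000] = 0.0000
Node d (S = 39.93): V_d = e^(−0.0075)·[0.4606·0.0000 + 0.5394·8.1186] = 4.3466
Node 0 (S = 50): V_0 = e^(−0.0075)·[0.4606·0.0000 + 0.5394·4.3466] = 2.3272

$2.33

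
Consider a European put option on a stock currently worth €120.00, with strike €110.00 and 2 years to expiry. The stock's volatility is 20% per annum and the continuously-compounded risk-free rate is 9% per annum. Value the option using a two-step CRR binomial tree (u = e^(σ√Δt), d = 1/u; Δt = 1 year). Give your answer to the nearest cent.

CRR parameters: u = e^(σ√Δt) = e^(0.2·√1) = 1.2214, d = 1/u = 0.8187
Per-period rate: rΔt = 0.09·1 = 0.09, so R = e^0.09 = 1.0942
Risk-neutral probability p = (e^0.09 − 0.8187)/(1.2214 − 0.8187) = 0.2754/0.4027 = 0.6840
Terminal stock prices: S_uu = 179, S_ud = 120, S_dd = 80.44
Terminal payoffs (K − S): max(-69.02, 0) = 0, max(-10, 0) = 0, max(29.56, 0) = 29.56
Node u (S = 146.6): V_u = e^(−0.09)·[0.6840·0.0000 + 0.3160·0.0000] = 0.0000
Node d (S = 98.25): V_d = e^(−0.09)·[0.6840·0.0000 + 0.3160·29.5616] = 8.5364
Node 0 (S = 120): V_0 = e^(−0.09)·[0.6840·0.0000 + 0.3160·8.5364] = 2.4650

€2.47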